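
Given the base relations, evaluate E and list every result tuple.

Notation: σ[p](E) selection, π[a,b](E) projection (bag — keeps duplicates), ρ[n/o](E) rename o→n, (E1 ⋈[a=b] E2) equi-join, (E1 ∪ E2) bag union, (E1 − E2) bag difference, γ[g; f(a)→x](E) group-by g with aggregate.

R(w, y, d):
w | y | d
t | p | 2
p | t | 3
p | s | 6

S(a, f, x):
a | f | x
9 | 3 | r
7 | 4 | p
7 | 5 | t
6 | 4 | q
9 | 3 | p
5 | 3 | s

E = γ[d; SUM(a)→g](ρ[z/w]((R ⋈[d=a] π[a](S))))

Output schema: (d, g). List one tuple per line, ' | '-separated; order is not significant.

Per-node cardinality:
  R → 3
  S → 6
  π[a](S) → 6
  (R ⋈[d=a] π[a](S)) → 1
  ρ[z/w]((R ⋈[d=a] π[a](S))) → 1
  γ[d; SUM(a)→g](ρ[z/w]((R ⋈[d=a] π[a](S)))) → 1

== RESULT ==
d | g
6 | 6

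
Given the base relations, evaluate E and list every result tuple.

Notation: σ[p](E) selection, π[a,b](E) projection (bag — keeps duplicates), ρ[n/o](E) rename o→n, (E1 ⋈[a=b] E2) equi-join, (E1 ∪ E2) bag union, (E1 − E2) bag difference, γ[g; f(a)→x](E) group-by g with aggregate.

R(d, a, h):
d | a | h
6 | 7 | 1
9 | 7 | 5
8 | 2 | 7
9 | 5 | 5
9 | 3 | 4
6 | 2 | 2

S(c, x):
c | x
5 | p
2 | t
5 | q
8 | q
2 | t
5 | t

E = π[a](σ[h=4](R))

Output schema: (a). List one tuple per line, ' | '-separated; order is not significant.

Per-node cardinality:
  R → 6
  σ[h=4](R) → 1
  π[a](σ[h=4](R)) → 1

== RESULT ==
a
3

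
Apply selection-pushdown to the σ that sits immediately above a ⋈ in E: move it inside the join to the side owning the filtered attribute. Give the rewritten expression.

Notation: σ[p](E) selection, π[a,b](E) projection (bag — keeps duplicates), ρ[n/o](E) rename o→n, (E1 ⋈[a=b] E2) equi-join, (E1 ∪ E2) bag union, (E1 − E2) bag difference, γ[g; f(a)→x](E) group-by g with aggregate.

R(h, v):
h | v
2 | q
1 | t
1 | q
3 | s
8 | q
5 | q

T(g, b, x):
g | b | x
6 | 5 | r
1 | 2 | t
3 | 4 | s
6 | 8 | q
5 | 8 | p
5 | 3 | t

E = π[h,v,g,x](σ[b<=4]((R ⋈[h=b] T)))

σ filters on b, owned by the right side.
E' = π[h,v,g,x]((R ⋈[h=b] σ[b<=4](T)))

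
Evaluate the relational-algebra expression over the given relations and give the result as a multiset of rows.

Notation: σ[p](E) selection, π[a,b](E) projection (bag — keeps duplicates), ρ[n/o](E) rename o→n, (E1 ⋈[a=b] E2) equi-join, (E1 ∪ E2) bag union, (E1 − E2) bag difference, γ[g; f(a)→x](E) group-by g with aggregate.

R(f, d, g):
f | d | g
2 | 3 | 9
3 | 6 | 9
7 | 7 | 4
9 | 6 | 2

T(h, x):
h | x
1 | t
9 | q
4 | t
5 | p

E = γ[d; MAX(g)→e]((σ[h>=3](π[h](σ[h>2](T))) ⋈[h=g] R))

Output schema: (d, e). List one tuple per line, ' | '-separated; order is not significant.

Row counts bottom-up:
  T → 4
  σ[h>2](T) → 3
  π[h](σ[h>2](T)) → 3
  σ[h>=3](π[h](σ[h>2](T))) → 3
  R → 4
  (σ[h>=3](π[h](σ[h>2](T))) ⋈[h=g] R) → 3
  γ[d; MAX(g)→e]((σ[h>=3](π[h](σ[h>2](T))) ⋈[h=g] R)) → 3

== RESULT ==
d | e
3 | 9
6 | 9
7 | 4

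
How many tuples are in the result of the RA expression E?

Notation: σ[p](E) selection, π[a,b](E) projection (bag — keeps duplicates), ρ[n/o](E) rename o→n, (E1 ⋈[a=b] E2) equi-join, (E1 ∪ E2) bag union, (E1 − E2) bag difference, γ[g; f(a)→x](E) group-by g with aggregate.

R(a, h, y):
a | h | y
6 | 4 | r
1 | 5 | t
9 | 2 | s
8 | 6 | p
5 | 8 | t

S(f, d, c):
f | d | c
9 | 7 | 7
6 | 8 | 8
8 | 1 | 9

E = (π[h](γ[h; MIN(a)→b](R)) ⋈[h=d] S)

Subexpression sizes:
  R → 5
  γ[h; MIN(a)→b](R) → 5
  π[h](γ[h; MIN(a)→b](R)) → 5
  S → 3
  (π[h](γ[h; MIN(a)→b](R)) ⋈[h=d] S) → 1

|E| = 1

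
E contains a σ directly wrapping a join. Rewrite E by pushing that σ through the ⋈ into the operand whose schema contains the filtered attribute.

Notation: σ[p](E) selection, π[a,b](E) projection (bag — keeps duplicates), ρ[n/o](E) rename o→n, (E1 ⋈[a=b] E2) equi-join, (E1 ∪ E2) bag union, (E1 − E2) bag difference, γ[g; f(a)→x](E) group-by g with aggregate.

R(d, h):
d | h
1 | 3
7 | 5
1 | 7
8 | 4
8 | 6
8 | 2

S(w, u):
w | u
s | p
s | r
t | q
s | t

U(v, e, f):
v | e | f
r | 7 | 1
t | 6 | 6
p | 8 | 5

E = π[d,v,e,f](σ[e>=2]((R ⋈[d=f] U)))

σ filters on e, owned by the right side.
E' = π[d,v,e,f]((R ⋈[d=f] σ[e>=2](U)))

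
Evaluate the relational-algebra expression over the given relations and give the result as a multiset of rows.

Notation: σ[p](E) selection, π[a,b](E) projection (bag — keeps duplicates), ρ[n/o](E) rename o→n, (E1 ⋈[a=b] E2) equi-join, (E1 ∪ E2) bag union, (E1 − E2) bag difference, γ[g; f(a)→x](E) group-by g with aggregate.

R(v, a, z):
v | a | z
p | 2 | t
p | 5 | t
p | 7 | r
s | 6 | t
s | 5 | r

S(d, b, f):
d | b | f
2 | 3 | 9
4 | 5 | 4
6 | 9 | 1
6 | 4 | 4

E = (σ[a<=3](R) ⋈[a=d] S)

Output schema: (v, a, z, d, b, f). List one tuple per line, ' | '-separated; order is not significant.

Per-node cardinality:
  R → 5
  σ[a<=3](R) → 1
  S → 4
  (σ[a<=3](R) ⋈[a=d] S) → 1

== RESULT ==
v | a | z | d | b | f
p | 2 | t | 2 | 3 | 9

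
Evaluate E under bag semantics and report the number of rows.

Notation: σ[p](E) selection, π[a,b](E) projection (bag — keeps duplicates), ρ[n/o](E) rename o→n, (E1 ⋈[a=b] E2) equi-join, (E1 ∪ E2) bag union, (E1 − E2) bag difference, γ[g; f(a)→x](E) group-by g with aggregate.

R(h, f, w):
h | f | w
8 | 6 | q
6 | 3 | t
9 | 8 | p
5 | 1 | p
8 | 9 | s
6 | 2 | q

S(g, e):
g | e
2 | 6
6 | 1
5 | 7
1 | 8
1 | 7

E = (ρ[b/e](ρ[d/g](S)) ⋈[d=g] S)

Row counts bottom-up:
  S → 5
  ρ[d/g](S) → 5
  ρ[b/e](ρ[d/g](S)) → 5
  S → 5
  (ρ[b/e](ρ[d/g](S)) ⋈[d=g] S) → 7

|E| = 7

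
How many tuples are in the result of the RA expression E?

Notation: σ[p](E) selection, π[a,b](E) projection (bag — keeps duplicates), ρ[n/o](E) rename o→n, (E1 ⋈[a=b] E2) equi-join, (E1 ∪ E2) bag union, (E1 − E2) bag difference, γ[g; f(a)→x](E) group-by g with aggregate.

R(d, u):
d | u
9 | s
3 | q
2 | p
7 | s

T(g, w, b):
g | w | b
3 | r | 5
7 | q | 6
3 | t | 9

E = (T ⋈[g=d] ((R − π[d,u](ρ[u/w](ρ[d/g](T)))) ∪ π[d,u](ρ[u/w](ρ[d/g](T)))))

Subexpression sizes:
  T → 3
  R → 4
  T → 3
  ρ[d/g](T) → 3
  ρ[u/w](ρ[d/g](T)) → 3
  π[d,u](ρ[u/w](ρ[d/g](T))) → 3
  (R − π[d,u](ρ[u/w](ρ[d/g](T)))) → 4
  T → 3
  ρ[d/g](T) → 3
  ρ[u/w](ρ[d/g](T)) → 3
  π[d,u](ρ[u/w](ρ[d/g](T))) → 3
  ((R − π[d,u](ρ[u/w](ρ[d/g](T)))) ∪ π[d,u](ρ[u/w](ρ[d/g](T)))) → 7
  (T ⋈[g=d] ((R − π[d,u](ρ[u/w](ρ[d/g](T)))) ∪ π[d,u](ρ[u/w](ρ[d/g](T))))) → 8

|E| = 8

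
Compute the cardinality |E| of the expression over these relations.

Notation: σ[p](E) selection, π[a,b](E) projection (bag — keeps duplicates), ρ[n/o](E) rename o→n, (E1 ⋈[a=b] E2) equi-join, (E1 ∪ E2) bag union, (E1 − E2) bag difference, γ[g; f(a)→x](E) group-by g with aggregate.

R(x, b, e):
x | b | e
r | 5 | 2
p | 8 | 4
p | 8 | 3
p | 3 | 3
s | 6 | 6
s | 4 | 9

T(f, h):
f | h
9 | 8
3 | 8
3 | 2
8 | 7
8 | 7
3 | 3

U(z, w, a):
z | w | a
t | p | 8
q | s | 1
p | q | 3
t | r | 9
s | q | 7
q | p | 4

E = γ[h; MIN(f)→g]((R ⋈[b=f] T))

Per-node cardinality:
  R → 6
  T → 6
  (R ⋈[b=f] T) → 7
  γ[h; MIN(f)→g]((R ⋈[b=f] T)) → 4

|E| = 4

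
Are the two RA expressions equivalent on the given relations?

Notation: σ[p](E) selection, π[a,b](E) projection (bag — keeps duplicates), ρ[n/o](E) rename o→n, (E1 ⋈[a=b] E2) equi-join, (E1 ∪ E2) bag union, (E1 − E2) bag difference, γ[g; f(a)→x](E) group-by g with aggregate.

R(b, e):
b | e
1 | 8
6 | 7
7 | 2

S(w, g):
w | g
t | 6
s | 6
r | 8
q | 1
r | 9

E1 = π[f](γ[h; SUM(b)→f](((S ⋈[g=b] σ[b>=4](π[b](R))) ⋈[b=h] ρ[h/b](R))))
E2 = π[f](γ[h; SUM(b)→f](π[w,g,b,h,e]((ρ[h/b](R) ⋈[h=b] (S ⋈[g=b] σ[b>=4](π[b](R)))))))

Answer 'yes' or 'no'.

E1 subexpression sizes:
  S → 5
  R → 3
  π[b](R) → 3
  σ[b>=4](π[b](R)) → 2
  (S ⋈[g=b] σ[b>=4](π[b](R))) → 2
  R → 3
  ρ[h/b](R) → 3
  ((S ⋈[g=b] σ[b>=4](π[b](R))) ⋈[b=h] ρ[h/b](R)) → 2
  γ[h; SUM(b)→f](((S ⋈[g=b] σ[b>=4](π[b](R))) ⋈[b=h] ρ[h/b](R))) → 1
  π[f](γ[h; SUM(b)→f](((S ⋈[g=b] σ[b>=4](π[b](R))) ⋈[b=h] ρ[h/b](R)))) → 1
E2 subexpression sizes:
  R → 3
  ρ[h/b](R) → 3
  S → 5
  R → 3
  π[b](R) → 3
  σ[b>=4](π[b](R)) → 2
  (S ⋈[g=b] σ[b>=4](π[b](R))) → 2
  (ρ[h/b](R) ⋈[h=b] (S ⋈[g=b] σ[b>=4](π[b](R)))) → 2
  π[w,g,b,h,e]((ρ[h/b](R) ⋈[h=b] (S ⋈[g=b] σ[b>=4](π[b](R))))) → 2
  γ[h; SUM(b)→f](π[w,g,b,h,e]((ρ[h/b](R) ⋈[h=b] (S ⋈[g=b] σ[b>=4](π[b](R)))))) → 1
  π[f](γ[h; SUM(b)→f](π[w,g,b,h,e]((ρ[h/b](R) ⋈[h=b] (S ⋈[g=b] σ[b>=4](π[b](R))))))) → 1

E1 and E2 produce the same multiset:
f
12

yes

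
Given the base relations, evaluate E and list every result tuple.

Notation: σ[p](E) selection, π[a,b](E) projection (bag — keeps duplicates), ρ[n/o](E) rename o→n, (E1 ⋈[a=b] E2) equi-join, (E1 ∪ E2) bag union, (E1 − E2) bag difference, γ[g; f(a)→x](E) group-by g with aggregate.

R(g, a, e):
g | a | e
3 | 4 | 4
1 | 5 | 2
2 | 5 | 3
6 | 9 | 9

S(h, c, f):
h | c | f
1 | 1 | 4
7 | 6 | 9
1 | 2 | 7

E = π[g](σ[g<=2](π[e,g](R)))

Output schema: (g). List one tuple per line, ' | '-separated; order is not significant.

Row counts bottom-up:
  R → 4
  π[e,g](R) → 4
  σ[g<=2](π[e,g](R)) → 2
  π[g](σ[g<=2](π[e,g](R))) → 2

== RESULT ==
g
1
2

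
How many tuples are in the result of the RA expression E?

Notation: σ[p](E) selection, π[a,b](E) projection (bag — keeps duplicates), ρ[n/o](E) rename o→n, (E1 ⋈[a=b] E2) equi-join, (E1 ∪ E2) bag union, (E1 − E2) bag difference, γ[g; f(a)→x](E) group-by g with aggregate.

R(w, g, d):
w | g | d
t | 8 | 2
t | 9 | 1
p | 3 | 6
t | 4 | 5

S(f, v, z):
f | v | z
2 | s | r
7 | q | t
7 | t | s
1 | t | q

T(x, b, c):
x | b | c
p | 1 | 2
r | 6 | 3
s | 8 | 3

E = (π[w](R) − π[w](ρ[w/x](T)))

Subexpression sizes:
  R → 4
  π[w](R) → 4
  T → 3
  ρ[w/x](T) → 3
  π[w](ρ[w/x](T)) → 3
  (π[w](R) − π[w](ρ[w/x](T))) → 3

|E| = 3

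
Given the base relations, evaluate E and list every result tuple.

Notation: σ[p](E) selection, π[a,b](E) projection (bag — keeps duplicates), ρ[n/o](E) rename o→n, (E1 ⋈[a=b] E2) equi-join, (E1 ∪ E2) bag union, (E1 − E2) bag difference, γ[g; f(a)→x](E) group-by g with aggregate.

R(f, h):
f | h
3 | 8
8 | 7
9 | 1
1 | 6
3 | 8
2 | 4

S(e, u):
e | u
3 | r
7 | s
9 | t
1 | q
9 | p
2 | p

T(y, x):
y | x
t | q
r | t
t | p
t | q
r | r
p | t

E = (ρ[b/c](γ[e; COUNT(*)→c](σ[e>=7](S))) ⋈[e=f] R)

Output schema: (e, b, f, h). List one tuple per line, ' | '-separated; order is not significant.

Row counts bottom-up:
  S → 6
  σ[e>=7](S) → 3
  γ[e; COUNT(*)→c](σ[e>=7](S)) → 2
  ρ[b/c](γ[e; COUNT(*)→c](σ[e>=7](S))) → 2
  R → 6
  (ρ[b/c](γ[e; COUNT(*)→c](σ[e>=7](S))) ⋈[e=f] R) → 1

== RESULT ==
e | b | f | h
9 | 2 | 9 | 1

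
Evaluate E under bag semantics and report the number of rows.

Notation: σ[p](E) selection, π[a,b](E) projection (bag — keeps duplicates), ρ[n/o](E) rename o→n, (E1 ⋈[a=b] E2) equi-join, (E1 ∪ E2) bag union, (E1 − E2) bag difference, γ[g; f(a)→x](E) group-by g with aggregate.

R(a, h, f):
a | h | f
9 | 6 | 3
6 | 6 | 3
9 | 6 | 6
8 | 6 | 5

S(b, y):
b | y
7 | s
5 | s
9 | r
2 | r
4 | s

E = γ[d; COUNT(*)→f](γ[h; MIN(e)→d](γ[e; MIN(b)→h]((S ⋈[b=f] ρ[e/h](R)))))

Stepwise |·|:
  S → 5
  R → 4
  ρ[e/h](R) → 4
  (S ⋈[b=f] ρ[e/h](R)) → 1
  γ[e; MIN(b)→h]((S ⋈[b=f] ρ[e/h](R))) → 1
  γ[h; MIN(e)→d](γ[e; MIN(b)→h]((S ⋈[b=f] ρ[e/h](R)))) → 1
  γ[d; COUNT(*)→f](γ[h; MIN(e)→d](γ[e; MIN(b)→h]((S ⋈[b=f] ρ[e/h](R))))) → 1

|E| = 1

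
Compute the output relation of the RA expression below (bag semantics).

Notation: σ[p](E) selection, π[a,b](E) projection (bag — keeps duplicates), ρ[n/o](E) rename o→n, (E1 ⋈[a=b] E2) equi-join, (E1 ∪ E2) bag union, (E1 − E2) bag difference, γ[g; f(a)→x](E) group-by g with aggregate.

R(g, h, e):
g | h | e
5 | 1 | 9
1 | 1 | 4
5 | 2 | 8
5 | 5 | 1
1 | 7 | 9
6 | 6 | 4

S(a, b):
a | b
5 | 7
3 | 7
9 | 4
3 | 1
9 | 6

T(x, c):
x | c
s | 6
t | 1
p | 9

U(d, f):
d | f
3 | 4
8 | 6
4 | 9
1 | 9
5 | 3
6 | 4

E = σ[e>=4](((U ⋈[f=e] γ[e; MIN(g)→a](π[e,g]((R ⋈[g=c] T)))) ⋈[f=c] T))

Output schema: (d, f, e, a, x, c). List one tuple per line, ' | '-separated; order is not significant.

Subexpression sizes:
  U → 6
  R → 6
  T → 3
  (R ⋈[g=c] T) → 3
  π[e,g]((R ⋈[g=c] T)) → 3
  γ[e; MIN(g)→a](π[e,g]((R ⋈[g=c] T))) → 2
  (U ⋈[f=e] γ[e; MIN(g)→a](π[e,g]((R ⋈[g=c] T)))) → 4
  T → 3
  ((U ⋈[f=e] γ[e; MIN(g)→a](π[e,g]((R ⋈[g=c] T)))) ⋈[f=c] T) → 2
  σ[e>=4](((U ⋈[f=e] γ[e; MIN(g)→a](π[e,g]((R ⋈[g=c] T)))) ⋈[f=c] T)) → 2

== RESULT ==
d | f | e | a | x | c
1 | 9 | 9 | 1 | p | 9
4 | 9 | 9 | 1 | p | 9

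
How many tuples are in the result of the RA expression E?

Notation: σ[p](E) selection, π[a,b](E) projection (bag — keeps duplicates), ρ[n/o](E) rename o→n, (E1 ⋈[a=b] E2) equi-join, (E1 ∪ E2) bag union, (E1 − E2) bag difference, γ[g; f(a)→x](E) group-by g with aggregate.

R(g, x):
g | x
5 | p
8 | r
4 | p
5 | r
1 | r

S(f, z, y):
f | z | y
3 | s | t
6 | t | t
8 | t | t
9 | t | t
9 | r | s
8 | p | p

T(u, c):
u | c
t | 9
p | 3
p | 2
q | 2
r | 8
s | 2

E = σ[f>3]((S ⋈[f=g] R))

Row counts bottom-up:
  S → 6
  R → 5
  (S ⋈[f=g] R) → 2
  σ[f>3]((S ⋈[f=g] R)) → 2

|E| = 2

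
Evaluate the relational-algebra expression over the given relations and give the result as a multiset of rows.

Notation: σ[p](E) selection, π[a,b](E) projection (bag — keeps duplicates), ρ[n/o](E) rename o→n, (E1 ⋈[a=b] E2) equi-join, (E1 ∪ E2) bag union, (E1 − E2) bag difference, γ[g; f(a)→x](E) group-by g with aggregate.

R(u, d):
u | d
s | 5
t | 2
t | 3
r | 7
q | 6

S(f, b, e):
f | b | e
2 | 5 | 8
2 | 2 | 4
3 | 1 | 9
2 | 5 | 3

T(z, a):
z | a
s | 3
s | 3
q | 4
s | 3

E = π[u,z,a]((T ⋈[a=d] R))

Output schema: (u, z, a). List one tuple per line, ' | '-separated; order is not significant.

Stepwise |·|:
  T → 4
  R → 5
  (T ⋈[a=d] R) → 3
  π[u,z,a]((T ⋈[a=d] R)) → 3

== RESULT ==
u | z | a
t | s | 3
t | s | 3
t | s | 3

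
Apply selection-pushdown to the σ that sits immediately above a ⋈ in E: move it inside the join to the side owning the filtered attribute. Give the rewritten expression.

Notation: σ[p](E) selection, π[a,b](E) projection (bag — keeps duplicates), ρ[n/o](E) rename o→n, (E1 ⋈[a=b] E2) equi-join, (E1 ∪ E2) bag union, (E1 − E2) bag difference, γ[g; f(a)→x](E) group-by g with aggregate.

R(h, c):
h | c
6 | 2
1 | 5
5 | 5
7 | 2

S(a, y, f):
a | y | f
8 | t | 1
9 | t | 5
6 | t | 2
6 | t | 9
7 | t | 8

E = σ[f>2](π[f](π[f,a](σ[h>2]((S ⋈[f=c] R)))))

σ filters on h, owned by the right side.
E' = σ[f>2](π[f](π[f,a]((S ⋈[f=c] σ[h>2](R)))))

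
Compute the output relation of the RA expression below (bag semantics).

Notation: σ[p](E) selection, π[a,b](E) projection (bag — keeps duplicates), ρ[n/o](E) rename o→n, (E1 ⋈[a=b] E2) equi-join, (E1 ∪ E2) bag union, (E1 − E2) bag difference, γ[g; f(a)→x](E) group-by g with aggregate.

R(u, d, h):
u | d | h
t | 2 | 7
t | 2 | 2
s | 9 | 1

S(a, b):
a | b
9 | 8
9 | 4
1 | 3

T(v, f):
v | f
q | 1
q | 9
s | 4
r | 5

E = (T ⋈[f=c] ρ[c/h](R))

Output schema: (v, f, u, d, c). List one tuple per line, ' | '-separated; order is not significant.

Row counts bottom-up:
  T → 4
  R → 3
  ρ[c/h](R) → 3
  (T ⋈[f=c] ρ[c/h](R)) → 1

== RESULT ==
v | f | u | d | c
q | 1 | s | 9 | 1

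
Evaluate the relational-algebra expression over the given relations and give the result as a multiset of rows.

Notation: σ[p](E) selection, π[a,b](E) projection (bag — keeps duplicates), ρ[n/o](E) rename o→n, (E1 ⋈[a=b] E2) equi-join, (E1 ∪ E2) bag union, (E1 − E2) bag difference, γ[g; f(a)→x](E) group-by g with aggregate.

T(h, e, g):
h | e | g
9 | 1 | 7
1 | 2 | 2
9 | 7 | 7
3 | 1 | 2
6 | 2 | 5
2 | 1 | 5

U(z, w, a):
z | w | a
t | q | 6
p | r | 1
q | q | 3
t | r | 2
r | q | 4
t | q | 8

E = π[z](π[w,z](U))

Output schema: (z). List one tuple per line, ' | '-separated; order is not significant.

Subexpression sizes:
  U → 6
  π[w,z](U) → 6
  π[z](π[w,z](U)) → 6

== RESULT ==
z
p
q
r
t
t
t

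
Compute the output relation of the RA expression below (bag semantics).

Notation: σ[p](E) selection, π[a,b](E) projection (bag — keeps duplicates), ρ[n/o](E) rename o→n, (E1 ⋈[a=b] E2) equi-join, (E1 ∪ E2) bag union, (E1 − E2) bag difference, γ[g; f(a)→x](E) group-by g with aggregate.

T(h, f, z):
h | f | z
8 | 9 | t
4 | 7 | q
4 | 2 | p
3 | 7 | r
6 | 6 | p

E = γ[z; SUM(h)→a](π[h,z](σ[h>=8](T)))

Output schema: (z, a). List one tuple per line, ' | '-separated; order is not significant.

Stepwise |·|:
  T → 5
  σ[h>=8](T) → 1
  π[h,z](σ[h>=8](T)) → 1
  γ[z; SUM(h)→a](π[h,z](σ[h>=8](T))) → 1

== RESULT ==
z | a
t | 8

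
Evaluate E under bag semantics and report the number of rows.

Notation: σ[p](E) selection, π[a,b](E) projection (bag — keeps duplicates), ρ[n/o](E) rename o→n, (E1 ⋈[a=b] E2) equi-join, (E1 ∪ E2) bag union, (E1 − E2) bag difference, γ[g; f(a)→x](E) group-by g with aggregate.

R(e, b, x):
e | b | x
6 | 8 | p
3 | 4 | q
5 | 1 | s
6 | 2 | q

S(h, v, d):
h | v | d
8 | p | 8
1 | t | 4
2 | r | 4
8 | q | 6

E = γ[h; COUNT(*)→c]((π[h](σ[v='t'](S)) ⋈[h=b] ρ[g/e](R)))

Subexpression sizes:
  S → 4
  σ[v='t'](S) → 1
  π[h](σ[v='t'](S)) → 1
  R → 4
  ρ[g/e](R) → 4
  (π[h](σ[v='t'](S)) ⋈[h=b] ρ[g/e](R)) → 1
  γ[h; COUNT(*)→c]((π[h](σ[v='t'](S)) ⋈[h=b] ρ[g/e](R))) → 1

|E| = 1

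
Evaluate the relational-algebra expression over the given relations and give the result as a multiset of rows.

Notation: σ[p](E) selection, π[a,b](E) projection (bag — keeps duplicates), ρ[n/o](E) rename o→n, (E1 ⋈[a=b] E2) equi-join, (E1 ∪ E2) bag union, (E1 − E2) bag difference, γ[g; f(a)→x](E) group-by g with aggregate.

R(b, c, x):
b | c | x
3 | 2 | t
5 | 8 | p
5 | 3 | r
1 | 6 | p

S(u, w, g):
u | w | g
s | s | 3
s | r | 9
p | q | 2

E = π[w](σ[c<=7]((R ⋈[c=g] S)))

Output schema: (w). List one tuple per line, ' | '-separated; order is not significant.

Stepwise |·|:
  R → 4
  S → 3
  (R ⋈[c=g] S) → 2
  σ[c<=7]((R ⋈[c=g] S)) → 2
  π[w](σ[c<=7]((R ⋈[c=g] S))) → 2

== RESULT ==
w
q
s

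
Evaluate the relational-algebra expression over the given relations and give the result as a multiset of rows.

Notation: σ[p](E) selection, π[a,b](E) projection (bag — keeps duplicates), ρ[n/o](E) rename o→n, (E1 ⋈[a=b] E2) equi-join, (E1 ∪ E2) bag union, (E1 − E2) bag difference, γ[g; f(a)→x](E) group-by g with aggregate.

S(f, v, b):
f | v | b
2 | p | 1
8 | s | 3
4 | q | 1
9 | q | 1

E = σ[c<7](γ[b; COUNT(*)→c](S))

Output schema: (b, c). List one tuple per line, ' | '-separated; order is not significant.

Subexpression sizes:
  S → 4
  γ[b; COUNT(*)→c](S) → 2
  σ[c<7](γ[b; COUNT(*)→c](S)) → 2

== RESULT ==
b | c
1 | 3
3 | 1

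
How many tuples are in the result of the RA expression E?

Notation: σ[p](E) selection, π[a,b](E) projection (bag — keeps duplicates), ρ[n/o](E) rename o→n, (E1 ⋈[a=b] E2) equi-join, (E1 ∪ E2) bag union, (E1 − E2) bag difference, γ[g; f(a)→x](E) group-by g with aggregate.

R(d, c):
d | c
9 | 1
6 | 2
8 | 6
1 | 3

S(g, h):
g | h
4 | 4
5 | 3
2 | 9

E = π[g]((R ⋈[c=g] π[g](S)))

Row counts bottom-up:
  R → 4
  S → 3
  π[g](S) → 3
  (R ⋈[c=g] π[g](S)) → 1
  π[g]((R ⋈[c=g] π[g](S))) → 1

|E| = 1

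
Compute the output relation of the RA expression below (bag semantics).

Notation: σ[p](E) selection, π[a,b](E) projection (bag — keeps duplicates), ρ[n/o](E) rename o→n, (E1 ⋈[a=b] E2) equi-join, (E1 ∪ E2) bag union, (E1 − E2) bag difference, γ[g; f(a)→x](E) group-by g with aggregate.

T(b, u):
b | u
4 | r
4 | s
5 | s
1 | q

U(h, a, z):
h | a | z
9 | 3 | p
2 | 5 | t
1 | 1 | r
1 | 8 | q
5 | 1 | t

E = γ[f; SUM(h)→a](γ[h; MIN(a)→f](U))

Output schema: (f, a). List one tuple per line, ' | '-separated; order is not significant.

Row counts bottom-up:
  U → 5
  γ[h; MIN(a)→f](U) → 4
  γ[f; SUM(h)→a](γ[h; MIN(a)→f](U)) → 3

== RESULT ==
f | a
1 | 6
3 | 9
5 | 2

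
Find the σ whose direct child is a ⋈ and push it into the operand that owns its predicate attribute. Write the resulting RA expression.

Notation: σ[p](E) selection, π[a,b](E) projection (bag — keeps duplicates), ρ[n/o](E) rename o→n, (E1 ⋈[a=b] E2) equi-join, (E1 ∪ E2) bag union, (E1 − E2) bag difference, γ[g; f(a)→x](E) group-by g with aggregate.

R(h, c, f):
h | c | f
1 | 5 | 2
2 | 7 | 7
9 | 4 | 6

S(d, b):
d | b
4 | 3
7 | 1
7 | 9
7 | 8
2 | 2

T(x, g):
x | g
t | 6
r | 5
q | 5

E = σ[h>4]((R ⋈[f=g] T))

σ filters on h, owned by the left side.
E' = (σ[h>4](R) ⋈[f=g] T)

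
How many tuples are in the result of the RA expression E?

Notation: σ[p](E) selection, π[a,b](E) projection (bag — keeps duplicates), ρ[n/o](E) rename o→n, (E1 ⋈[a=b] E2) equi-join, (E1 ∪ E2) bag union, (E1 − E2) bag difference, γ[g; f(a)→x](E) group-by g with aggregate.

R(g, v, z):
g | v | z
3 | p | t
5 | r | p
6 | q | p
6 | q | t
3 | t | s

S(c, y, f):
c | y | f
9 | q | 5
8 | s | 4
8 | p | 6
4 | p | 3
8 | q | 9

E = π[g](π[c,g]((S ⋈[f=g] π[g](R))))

Stepwise |·|:
  S → 5
  R → 5
  π[g](R) → 5
  (S ⋈[f=g] π[g](R)) → 5
  π[c,g]((S ⋈[f=g] π[g](R))) → 5
  π[g](π[c,g]((S ⋈[f=g] π[g](R)))) → 5

|E| = 5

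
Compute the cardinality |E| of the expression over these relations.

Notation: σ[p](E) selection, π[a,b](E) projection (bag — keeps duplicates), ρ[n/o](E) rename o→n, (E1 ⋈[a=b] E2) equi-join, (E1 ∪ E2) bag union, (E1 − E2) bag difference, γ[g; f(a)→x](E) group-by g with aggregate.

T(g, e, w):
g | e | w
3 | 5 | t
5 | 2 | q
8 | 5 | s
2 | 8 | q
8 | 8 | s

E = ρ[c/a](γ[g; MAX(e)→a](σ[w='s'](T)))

Row counts bottom-up:
  T → 5
  σ[w='s'](T) → 2
  γ[g; MAX(e)→a](σ[w='s'](T)) → 1
  ρ[c/a](γ[g; MAX(e)→a](σ[w='s'](T))) → 1

|E| = 1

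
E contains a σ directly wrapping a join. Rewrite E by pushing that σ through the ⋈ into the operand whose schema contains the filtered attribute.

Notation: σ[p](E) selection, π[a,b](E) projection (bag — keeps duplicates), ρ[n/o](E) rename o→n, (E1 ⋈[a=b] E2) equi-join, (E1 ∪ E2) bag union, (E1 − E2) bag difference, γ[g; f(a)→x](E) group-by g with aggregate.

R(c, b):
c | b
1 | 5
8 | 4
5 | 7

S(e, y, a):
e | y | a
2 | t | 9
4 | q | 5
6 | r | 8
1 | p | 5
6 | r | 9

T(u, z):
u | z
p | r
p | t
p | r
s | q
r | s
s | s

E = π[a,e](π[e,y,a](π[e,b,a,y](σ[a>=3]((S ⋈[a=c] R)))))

σ filters on a, owned by the left side.
E' = π[a,e](π[e,y,a](π[e,b,a,y]((σ[a>=3](S) ⋈[a=c] R))))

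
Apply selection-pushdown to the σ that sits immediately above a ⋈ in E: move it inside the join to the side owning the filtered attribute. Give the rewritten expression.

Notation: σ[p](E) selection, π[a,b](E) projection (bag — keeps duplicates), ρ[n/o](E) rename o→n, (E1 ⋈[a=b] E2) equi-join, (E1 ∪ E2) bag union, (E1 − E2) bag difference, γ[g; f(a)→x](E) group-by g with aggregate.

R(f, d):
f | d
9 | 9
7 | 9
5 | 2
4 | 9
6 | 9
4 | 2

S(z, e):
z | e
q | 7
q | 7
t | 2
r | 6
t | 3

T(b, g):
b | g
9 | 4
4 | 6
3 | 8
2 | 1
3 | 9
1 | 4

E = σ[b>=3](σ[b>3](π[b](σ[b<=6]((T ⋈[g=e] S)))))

σ filters on b, owned by the left side.
E' = σ[b>=3](σ[b>3](π[b]((σ[b<=6](T) ⋈[g=e] S))))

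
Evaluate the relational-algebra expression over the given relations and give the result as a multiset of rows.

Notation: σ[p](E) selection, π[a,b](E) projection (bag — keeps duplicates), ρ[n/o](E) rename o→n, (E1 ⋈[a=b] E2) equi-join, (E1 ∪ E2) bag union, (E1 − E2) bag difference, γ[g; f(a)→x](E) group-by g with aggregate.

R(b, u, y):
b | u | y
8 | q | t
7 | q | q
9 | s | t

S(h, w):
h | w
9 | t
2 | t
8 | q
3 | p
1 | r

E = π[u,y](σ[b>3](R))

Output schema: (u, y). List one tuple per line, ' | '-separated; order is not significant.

Row counts bottom-up:
  R → 3
  σ[b>3](R) → 3
  π[u,y](σ[b>3](R)) → 3

== RESULT ==
u | y
q | q
q | t
s | t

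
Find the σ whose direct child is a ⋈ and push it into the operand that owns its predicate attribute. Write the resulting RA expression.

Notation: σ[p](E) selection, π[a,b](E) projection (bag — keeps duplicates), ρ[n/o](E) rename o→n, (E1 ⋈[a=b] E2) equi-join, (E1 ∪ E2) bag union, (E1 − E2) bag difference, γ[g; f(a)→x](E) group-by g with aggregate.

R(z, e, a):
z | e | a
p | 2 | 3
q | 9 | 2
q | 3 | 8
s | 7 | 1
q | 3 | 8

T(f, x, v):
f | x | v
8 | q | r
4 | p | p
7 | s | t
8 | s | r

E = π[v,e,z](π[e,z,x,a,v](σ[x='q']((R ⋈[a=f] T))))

σ filters on x, owned by the right side.
E' = π[v,e,z](π[e,z,x,a,v]((R ⋈[a=f] σ[x='q'](T))))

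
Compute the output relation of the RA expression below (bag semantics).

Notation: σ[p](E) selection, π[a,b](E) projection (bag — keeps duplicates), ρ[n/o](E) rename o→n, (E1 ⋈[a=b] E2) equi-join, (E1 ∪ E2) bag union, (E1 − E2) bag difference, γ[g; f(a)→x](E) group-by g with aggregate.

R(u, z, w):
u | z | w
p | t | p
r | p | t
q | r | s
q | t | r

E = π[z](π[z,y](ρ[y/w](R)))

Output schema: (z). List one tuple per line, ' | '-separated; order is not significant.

Per-node cardinality:
  R → 4
  ρ[y/w](R) → 4
  π[z,y](ρ[y/w](R)) → 4
  π[z](π[z,y](ρ[y/w](R))) → 4

== RESULT ==
z
p
r
t
t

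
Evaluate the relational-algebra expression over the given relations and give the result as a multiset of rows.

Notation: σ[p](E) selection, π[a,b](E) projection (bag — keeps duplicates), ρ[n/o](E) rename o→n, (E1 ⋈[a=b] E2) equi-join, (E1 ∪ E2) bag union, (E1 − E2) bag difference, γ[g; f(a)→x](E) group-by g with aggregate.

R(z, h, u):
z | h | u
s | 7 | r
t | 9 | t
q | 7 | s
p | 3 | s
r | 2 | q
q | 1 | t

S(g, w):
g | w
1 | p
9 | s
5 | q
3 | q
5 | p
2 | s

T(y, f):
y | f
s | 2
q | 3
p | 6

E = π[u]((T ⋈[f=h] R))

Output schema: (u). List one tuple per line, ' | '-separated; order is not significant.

Stepwise |·|:
  T → 3
  R → 6
  (T ⋈[f=h] R) → 2
  π[u]((T ⋈[f=h] R)) → 2

== RESULT ==
u
q
s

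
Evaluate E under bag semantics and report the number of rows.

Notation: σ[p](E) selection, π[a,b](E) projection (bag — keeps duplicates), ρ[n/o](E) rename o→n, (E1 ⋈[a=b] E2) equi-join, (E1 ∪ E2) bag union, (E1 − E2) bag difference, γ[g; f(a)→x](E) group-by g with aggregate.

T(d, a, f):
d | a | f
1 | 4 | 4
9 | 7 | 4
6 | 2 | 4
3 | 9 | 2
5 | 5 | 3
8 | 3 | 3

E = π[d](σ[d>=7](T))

Subexpression sizes:
  T → 6
  σ[d>=7](T) → 2
  π[d](σ[d>=7](T)) → 2

|E| = 2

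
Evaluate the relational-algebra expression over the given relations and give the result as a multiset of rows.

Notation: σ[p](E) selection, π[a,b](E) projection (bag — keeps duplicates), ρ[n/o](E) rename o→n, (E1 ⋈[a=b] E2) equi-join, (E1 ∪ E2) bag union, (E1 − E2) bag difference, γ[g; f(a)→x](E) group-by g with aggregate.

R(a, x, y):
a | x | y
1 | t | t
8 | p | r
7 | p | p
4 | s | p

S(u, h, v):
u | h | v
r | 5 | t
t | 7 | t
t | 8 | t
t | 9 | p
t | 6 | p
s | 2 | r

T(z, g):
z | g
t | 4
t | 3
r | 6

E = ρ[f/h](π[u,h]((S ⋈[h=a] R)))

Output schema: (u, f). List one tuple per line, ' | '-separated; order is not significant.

Per-node cardinality:
  S → 6
  R → 4
  (S ⋈[h=a] R) → 2
  π[u,h]((S ⋈[h=a] R)) → 2
  ρ[f/h](π[u,h]((S ⋈[h=a] R))) → 2

== RESULT ==
u | f
t | 7
t | 8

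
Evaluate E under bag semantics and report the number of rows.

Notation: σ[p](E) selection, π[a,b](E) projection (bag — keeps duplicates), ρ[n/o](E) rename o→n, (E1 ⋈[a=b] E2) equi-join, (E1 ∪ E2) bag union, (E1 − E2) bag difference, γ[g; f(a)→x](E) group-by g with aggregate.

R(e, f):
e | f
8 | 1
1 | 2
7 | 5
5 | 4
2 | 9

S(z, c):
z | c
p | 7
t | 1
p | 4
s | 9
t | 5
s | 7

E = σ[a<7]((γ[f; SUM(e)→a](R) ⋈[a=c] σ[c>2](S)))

Per-node cardinality:
  R → 5
  γ[f; SUM(e)→a](R) → 5
  S → 6
  σ[c>2](S) → 5
  (γ[f; SUM(e)→a](R) ⋈[a=c] σ[c>2](S)) → 3
  σ[a<7]((γ[f; SUM(e)→a](R) ⋈[a=c] σ[c>2](S))) → 1

|E| = 1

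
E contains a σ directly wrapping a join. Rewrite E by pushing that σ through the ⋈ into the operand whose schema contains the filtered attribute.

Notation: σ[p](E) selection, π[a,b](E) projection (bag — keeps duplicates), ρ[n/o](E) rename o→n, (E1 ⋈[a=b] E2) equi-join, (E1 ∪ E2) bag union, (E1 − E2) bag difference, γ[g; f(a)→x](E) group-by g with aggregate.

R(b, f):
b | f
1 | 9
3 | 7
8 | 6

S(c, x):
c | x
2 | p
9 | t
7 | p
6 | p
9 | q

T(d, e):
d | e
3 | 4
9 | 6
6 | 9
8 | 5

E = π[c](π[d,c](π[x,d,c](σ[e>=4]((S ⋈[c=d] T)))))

σ filters on e, owned by the right side.
E' = π[c](π[d,c](π[x,d,c]((S ⋈[c=d] σ[e>=4](T)))))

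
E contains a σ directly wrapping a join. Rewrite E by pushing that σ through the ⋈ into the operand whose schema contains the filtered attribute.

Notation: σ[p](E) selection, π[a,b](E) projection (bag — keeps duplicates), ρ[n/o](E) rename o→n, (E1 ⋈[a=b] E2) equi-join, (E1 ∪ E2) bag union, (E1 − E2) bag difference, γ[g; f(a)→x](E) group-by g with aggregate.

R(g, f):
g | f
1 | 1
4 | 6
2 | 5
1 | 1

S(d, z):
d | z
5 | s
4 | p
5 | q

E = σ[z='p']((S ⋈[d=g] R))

σ filters on z, owned by the left side.
E' = (σ[z='p'](S) ⋈[d=g] R)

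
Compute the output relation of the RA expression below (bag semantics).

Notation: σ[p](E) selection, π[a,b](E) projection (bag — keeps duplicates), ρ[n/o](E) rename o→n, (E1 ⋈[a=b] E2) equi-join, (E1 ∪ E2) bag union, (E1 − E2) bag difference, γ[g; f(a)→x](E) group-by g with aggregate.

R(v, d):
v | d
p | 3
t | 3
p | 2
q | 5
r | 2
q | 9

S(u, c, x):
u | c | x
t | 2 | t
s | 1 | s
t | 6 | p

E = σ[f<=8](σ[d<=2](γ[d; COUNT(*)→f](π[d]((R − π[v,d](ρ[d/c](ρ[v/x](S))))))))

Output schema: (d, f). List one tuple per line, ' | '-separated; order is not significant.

Row counts bottom-up:
  R → 6
  S → 3
  ρ[v/x](S) → 3
  ρ[d/c](ρ[v/x](S)) → 3
  π[v,d](ρ[d/c](ρ[v/x](S))) → 3
  (R − π[v,d](ρ[d/c](ρ[v/x](S)))) → 6
  π[d]((R − π[v,d](ρ[d/c](ρ[v/x](S))))) → 6
  γ[d; COUNT(*)→f](π[d]((R − π[v,d](ρ[d/c](ρ[v/x](S)))))) → 4
  σ[d<=2](γ[d; COUNT(*)→f](π[d]((R − π[v,d](ρ[d/c](ρ[v/x](S))))))) → 1
  σ[f<=8](σ[d<=2](γ[d; COUNT(*)→f](π[d]((R − π[v,d](ρ[d/c](ρ[v/x](S)))))))) → 1

== RESULT ==
d | f
2 | 2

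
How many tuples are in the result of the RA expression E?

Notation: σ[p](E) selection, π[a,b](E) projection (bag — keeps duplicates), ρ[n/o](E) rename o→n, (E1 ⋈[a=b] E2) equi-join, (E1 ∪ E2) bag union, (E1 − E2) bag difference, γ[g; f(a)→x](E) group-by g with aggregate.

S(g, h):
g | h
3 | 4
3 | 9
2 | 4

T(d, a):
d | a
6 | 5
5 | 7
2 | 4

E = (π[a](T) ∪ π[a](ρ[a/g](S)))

Stepwise |·|:
  T → 3
  π[a](T) → 3
  S → 3
  ρ[a/g](S) → 3
  π[a](ρ[a/g](S)) → 3
  (π[a](T) ∪ π[a](ρ[a/g](S))) → 6

|E| = 6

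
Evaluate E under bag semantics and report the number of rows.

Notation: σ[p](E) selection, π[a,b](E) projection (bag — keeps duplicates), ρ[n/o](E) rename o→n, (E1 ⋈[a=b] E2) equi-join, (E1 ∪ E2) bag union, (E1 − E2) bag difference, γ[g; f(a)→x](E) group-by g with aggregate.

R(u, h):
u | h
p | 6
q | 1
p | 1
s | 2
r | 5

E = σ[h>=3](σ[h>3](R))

Per-node cardinality:
  R → 5
  σ[h>3](R) → 2
  σ[h>=3](σ[h>3](R)) → 2

|E| = 2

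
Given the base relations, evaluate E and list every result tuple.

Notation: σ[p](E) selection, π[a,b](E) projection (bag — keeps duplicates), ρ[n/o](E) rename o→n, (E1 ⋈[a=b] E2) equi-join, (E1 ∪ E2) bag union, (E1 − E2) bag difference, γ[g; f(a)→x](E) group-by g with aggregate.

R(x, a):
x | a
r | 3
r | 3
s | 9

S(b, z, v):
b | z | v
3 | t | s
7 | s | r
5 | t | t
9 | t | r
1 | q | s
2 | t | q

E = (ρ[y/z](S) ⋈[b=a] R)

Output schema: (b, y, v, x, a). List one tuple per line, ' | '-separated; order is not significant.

Stepwise |·|:
  S → 6
  ρ[y/z](S) → 6
  R → 3
  (ρ[y/z](S) ⋈[b=a] R) → 3

== RESULT ==
b | y | v | x | a
3 | t | s | r | 3
3 | t | s | r | 3
9 | t | r | s | 9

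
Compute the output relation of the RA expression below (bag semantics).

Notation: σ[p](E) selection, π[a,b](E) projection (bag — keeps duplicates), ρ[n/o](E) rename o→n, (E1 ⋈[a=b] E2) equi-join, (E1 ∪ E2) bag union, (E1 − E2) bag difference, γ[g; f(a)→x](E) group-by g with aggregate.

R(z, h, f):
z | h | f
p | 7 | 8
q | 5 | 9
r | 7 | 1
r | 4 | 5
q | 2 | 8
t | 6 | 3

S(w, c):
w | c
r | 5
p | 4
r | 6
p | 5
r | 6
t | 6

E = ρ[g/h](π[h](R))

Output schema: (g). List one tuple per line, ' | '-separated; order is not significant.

Stepwise |·|:
  R → 6
  π[h](R) → 6
  ρ[g/h](π[h](R)) → 6

== RESULT ==
g
2
4
5
6
7
7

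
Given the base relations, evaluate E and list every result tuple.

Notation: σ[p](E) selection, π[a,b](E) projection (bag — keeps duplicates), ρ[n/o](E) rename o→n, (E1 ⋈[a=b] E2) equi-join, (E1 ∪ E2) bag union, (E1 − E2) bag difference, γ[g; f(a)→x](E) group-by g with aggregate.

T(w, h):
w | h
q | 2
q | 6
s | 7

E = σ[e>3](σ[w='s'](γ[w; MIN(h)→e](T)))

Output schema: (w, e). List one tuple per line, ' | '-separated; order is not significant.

Row counts bottom-up:
  T → 3
  γ[w; MIN(h)→e](T) → 2
  σ[w='s'](γ[w; MIN(h)→e](T)) → 1
  σ[e>3](σ[w='s'](γ[w; MIN(h)→e](T))) → 1

== RESULT ==
w | e
s | 7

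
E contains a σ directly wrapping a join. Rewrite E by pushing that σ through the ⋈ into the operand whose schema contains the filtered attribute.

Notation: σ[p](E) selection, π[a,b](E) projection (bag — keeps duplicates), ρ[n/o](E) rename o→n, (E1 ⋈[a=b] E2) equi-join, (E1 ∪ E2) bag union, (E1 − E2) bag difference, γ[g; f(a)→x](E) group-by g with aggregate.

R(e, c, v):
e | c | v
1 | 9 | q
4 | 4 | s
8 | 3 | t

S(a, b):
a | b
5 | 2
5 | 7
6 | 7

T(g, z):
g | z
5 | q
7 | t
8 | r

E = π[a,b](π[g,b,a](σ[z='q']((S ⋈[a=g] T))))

σ filters on z, owned by the right side.
E' = π[a,b](π[g,b,a]((S ⋈[a=g] σ[z='q'](T))))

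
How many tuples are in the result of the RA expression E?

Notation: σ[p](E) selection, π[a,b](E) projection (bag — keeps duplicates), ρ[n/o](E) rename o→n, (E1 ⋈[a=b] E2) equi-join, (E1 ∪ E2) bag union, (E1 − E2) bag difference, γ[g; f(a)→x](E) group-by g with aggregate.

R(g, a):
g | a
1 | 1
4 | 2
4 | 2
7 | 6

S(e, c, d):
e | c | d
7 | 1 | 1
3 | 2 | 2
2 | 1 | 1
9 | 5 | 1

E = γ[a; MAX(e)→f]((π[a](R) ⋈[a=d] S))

Stepwise |·|:
  R → 4
  π[a](R) → 4
  S → 4
  (π[a](R) ⋈[a=d] S) → 5
  γ[a; MAX(e)→f]((π[a](R) ⋈[a=d] S)) → 2

|E| = 2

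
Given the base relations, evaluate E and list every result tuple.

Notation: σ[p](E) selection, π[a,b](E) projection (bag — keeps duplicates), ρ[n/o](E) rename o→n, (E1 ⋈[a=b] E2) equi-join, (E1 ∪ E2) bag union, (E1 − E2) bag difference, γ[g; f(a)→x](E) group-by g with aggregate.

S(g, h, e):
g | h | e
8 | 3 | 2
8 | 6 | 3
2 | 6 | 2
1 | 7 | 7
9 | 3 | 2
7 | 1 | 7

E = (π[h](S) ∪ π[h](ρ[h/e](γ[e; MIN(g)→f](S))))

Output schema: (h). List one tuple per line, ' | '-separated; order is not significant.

Stepwise |·|:
  S → 6
  π[h](S) → 6
  S → 6
  γ[e; MIN(g)→f](S) → 3
  ρ[h/e](γ[e; MIN(g)→f](S)) → 3
  π[h](ρ[h/e](γ[e; MIN(g)→f](S))) → 3
  (π[h](S) ∪ π[h](ρ[h/e](γ[e; MIN(g)→f](S)))) → 9

== RESULT ==
h
1
2
3
3
3
6
6
7
7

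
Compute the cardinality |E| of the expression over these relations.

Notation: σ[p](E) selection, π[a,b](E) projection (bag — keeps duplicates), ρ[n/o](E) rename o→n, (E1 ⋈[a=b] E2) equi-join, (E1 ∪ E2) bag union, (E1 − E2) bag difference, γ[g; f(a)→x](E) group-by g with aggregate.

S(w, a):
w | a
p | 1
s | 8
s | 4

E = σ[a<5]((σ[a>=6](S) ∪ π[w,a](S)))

Stepwise |·|:
  S → 3
  σ[a>=6](S) → 1
  S → 3
  π[w,a](S) → 3
  (σ[a>=6](S) ∪ π[w,a](S)) → 4
  σ[a<5]((σ[a>=6](S) ∪ π[w,a](S))) → 2

|E| = 2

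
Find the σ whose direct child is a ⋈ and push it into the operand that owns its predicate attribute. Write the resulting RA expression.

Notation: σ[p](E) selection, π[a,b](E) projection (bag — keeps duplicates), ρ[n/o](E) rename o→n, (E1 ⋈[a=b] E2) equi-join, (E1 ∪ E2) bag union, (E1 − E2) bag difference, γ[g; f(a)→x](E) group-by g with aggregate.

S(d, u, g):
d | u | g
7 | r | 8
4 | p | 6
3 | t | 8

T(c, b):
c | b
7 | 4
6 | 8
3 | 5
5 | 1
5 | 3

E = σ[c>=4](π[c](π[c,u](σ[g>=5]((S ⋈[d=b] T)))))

σ filters on g, owned by the left side.
E' = σ[c>=4](π[c](π[c,u]((σ[g>=5](S) ⋈[d=b] T))))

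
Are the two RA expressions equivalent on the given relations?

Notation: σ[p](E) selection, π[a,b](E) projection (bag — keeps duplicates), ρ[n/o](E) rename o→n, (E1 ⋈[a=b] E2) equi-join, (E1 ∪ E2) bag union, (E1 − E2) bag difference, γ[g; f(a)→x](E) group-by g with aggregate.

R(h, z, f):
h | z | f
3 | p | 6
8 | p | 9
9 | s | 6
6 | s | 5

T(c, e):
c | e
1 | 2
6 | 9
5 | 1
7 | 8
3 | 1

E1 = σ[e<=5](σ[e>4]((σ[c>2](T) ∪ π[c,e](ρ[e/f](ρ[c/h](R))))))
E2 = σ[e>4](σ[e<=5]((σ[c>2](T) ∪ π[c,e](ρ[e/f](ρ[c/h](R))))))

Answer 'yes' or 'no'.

E1 per-node cardinality:
  T → 5
  σ[c>2](T) → 4
  R → 4
  ρ[c/h](R) → 4
  ρ[e/f](ρ[c/h](R)) → 4
  π[c,e](ρ[e/f](ρ[c/h](R))) → 4
  (σ[c>2](T) ∪ π[c,e](ρ[e/f](ρ[c/h](R)))) → 8
  σ[e>4]((σ[c>2](T) ∪ π[c,e](ρ[e/f](ρ[c/h](R))))) → 6
  σ[e<=5](σ[e>4]((σ[c>2](T) ∪ π[c,e](ρ[e/f](ρ[c/h](R)))))) → 1
E2 per-node cardinality:
  T → 5
  σ[c>2](T) → 4
  R → 4
  ρ[c/h](R) → 4
  ρ[e/f](ρ[c/h](R)) → 4
  π[c,e](ρ[e/f](ρ[c/h](R))) → 4
  (σ[c>2](T) ∪ π[c,e](ρ[e/f](ρ[c/h](R)))) → 8
  σ[e<=5]((σ[c>2](T) ∪ π[c,e](ρ[e/f](ρ[c/h](R))))) → 3
  σ[e>4](σ[e<=5]((σ[c>2](T) ∪ π[c,e](ρ[e/f](ρ[c/h](R)))))) → 1

E1 and E2 produce the same multiset:
c | e
6 | 5

yes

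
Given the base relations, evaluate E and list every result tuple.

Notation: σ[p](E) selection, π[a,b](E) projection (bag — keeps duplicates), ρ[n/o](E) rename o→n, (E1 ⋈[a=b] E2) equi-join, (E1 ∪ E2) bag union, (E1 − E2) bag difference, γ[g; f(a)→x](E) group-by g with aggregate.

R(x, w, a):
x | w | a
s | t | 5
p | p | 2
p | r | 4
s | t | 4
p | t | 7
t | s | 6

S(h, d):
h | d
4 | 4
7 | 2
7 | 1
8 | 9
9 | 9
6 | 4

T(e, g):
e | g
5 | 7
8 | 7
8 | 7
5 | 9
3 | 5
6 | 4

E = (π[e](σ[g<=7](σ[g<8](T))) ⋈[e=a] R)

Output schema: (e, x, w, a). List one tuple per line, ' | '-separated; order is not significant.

Row counts bottom-up:
  T → 6
  σ[g<8](T) → 5
  σ[g<=7](σ[g<8](T)) → 5
  π[e](σ[g<=7](σ[g<8](T))) → 5
  R → 6
  (π[e](σ[g<=7](σ[g<8](T))) ⋈[e=a] R) → 2

== RESULT ==
e | x | w | a
5 | s | t | 5
6 | t | s | 6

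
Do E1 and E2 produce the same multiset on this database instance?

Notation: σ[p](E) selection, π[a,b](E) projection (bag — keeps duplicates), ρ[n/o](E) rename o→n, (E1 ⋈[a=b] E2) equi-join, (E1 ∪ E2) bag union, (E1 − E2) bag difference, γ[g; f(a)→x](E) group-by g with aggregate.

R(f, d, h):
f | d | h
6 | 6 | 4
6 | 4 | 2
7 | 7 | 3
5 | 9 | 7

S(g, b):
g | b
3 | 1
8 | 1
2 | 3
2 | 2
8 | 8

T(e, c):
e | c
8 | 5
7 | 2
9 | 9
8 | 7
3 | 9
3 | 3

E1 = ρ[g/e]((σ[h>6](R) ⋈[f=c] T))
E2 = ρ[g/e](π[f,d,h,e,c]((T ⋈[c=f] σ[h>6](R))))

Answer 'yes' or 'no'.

E1 subexpression sizes:
  R → 4
  σ[h>6](R) → 1
  T → 6
  (σ[h>6](R) ⋈[f=c] T) → 1
  ρ[g/e]((σ[h>6](R) ⋈[f=c] T)) → 1
E2 subexpression sizes:
  T → 6
  R → 4
  σ[h>6](R) → 1
  (T ⋈[c=f] σ[h>6](R)) → 1
  π[f,d,h,e,c]((T ⋈[c=f] σ[h>6](R))) → 1
  ρ[g/e](π[f,d,h,e,c]((T ⋈[c=f] σ[h>6](R)))) → 1

E1 and E2 produce the same multiset:
f | d | h | g | c
5 | 9 | 7 | 8 | 5

yes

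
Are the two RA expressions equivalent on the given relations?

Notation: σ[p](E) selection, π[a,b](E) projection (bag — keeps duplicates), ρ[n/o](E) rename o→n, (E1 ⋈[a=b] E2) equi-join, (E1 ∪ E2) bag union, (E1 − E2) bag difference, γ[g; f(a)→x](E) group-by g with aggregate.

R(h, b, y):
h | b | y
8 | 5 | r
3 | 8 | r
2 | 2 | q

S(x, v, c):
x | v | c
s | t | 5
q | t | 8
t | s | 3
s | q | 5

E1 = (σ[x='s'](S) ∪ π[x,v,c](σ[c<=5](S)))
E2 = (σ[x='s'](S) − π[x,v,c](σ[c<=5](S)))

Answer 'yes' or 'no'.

E1 row counts bottom-up:
  S → 4
  σ[x='s'](S) → 2
  S → 4
  σ[c<=5](S) → 3
  π[x,v,c](σ[c<=5](S)) → 3
  (σ[x='s'](S) ∪ π[x,v,c](σ[c<=5](S))) → 5
E2 row counts bottom-up:
  S → 4
  σ[x='s'](S) → 2
  S → 4
  σ[c<=5](S) → 3
  π[x,v,c](σ[c<=5](S)) → 3
  (σ[x='s'](S) − π[x,v,c](σ[c<=5](S))) → 0

E1 result:
x | v | c
s | q | 5
s | q | 5
s | t | 5
s | t | 5
t | s | 3
E2 result:
x | v | c
(0 rows)
Witness: ('s', 'q', 5) appears 2× in E1 but 0× in E2.

no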